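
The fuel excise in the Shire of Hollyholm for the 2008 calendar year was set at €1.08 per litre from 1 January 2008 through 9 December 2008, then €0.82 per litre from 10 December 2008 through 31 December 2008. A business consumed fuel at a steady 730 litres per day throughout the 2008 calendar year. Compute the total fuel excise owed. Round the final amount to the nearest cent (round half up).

€284,378.80

1 January – 9 December 2008: 344 days × 730 litres/day = 251,120 litres at €1.08/litre → €271,209.60
10 December – 31 December 2008: 22 days × 730 litres/day = 16,060 litres at €0.82/litre → €13,169.20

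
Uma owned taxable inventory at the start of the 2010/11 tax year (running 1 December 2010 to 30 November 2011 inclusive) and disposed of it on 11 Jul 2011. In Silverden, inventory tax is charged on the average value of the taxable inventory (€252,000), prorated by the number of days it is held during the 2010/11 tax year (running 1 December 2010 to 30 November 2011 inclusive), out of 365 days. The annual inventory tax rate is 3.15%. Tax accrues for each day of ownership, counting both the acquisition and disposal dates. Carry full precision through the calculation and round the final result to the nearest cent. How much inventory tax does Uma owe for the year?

€4,849.79

Days held (1 Dec 2010 – 11 Jul 2011): 223 out of 365
Tax = €252,000 × 3.15% × 223/365 = €4,849.7918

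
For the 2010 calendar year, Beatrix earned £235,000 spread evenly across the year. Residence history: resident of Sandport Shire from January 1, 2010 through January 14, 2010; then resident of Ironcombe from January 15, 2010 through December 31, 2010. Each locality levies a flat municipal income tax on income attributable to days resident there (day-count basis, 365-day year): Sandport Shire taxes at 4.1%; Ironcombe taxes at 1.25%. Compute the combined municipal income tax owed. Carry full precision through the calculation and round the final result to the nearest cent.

Sandport Shire, January 1 – January 14, 2010: 14 days → £235,000 × 4.1% × 14/365 = £369.5616
Ironcombe, January 15 – December 31, 2010: 351 days → £235,000 × 1.25% × 351/365 = £2,824.8288
Total = £3,194.3904

£3,194.39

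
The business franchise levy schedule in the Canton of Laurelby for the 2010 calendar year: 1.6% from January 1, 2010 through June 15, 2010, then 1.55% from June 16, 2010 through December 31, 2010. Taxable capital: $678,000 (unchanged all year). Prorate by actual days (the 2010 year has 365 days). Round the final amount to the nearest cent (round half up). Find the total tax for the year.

$10,663.18

January 1 – June 15, 2010: 166 days at 1.6% → $678,000 × 1.6% × 166/365 = $4,933.6110
June 16 – December 31, 2010: 199 days at 1.55% → $678,000 × 1.55% × 199/365 = $5,729.5644
Total = $10,663.1753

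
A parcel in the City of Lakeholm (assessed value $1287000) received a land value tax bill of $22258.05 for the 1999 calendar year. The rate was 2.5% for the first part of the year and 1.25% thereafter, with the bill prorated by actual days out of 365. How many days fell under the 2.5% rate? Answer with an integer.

140 days

Let d = days at the first rate; then 365 − d days at the second rate.
$1287000 × [2.5%·d + 1.25%·(365−d)] / 365 = $22258.05
Solving gives d = 140, so the new rate took effect on 21 May 1999.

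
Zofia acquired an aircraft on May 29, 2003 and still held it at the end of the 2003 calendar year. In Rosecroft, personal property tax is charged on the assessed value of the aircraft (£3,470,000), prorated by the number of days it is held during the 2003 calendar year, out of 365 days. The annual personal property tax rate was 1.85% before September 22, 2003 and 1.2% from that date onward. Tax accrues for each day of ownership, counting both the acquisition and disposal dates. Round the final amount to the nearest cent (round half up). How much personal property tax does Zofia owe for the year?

May 29 – September 21, 2003: 116 days at 1.85% → £3,470,000 × 1.85% × 116/365 = £20,401.6986
September 22 – December 31, 2003: 101 days at 1.2% → £3,470,000 × 1.2% × 101/365 = £11,522.3014
Total = £31,924.0000

£31,924.00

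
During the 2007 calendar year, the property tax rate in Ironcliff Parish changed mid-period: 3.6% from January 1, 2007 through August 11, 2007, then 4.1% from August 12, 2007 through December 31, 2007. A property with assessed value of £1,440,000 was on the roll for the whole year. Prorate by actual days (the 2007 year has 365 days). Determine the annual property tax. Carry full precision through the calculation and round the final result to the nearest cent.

£54,641.10

January 1 – August 11, 2007: 223 days at 3.6% → £1,440,000 × 3.6% × 223/365 = £31,672.1096
August 12 – December 31, 2007: 142 days at 4.1% → £1,440,000 × 4.1% × 142/365 = £22,968.9863
Total = £54,641.0959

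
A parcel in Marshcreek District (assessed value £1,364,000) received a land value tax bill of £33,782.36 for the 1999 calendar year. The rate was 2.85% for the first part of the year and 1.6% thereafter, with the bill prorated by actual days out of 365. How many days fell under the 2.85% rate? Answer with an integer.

Let d = days at the first rate; then 365 − d days at the second rate.
£1,364,000 × [2.85%·d + 1.6%·(365−d)] / 365 = £33,782.36
Solving gives d = 256, so the new rate took effect on 14 September 1999.

256 days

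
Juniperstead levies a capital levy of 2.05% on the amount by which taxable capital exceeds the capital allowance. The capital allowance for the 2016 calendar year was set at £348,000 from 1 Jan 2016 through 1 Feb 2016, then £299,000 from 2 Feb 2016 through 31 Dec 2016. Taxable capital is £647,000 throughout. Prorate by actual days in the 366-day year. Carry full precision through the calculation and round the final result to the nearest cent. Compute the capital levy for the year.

£7,046.17

1 Jan – 1 Feb 2016: 32 days, exemption £348,000 → (£647,000 − £348,000) × 2.05% × 32/366 = £535.9126
2 Feb – 31 Dec 2016: 334 days, exemption £299,000 → (£647,000 − £299,000) × 2.05% × 334/366 = £6,510.2623
Total = £7,046.1749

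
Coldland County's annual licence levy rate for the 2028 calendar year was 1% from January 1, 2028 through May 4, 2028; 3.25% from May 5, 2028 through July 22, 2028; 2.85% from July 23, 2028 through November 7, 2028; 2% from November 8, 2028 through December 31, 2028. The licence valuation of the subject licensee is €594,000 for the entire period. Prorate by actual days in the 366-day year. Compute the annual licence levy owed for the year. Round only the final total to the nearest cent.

€12,943.84

January 1 – May 4, 2028: 125 days at 1% → €594,000 × 1% × 125/366 = €2,028.6885
May 5 – July 22, 2028: 79 days at 3.25% → €594,000 × 3.25% × 79/366 = €4,166.9262
July 23 – November 7, 2028: 108 days at 2.85% → €594,000 × 2.85% × 108/366 = €4,995.4426
November 8 – December 31, 2028: 54 days at 2% → €594,000 × 2% × 54/366 = €1,752.7869
Total = €12,943.8443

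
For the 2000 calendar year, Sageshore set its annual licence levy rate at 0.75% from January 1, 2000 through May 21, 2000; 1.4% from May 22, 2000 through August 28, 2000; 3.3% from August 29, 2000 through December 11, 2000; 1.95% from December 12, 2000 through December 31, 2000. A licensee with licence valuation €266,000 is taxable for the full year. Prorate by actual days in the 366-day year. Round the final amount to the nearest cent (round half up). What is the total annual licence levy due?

€4,583.05

January 1 – May 21, 2000: 142 days at 0.75% → €266,000 × 0.75% × 142/366 = €774.0164
May 22 – August 28, 2000: 99 days at 1.4% → €266,000 × 1.4% × 99/366 = €1,007.3115
August 29 – December 11, 2000: 105 days at 3.3% → €266,000 × 3.3% × 105/366 = €2,518.2787
December 12 – December 31, 2000: 20 days at 1.95% → €266,000 × 1.95% × 20/366 = €283.4426
Total = €4,583.0492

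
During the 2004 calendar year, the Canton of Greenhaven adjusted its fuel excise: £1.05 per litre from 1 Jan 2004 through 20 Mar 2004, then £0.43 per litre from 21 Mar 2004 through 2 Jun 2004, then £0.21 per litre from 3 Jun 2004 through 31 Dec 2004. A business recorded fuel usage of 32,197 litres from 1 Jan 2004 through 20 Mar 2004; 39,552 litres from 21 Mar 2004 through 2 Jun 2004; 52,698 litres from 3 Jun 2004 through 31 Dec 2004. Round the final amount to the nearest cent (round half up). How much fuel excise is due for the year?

£61880.79

1 Jan – 20 Mar 2004: 32,197 litres at £1.05/litre → £33806.85
21 Mar – 2 Jun 2004: 39,552 litres at £0.43/litre → £17007.36
3 Jun – 31 Dec 2004: 52,698 litres at £0.21/litre → £11066.58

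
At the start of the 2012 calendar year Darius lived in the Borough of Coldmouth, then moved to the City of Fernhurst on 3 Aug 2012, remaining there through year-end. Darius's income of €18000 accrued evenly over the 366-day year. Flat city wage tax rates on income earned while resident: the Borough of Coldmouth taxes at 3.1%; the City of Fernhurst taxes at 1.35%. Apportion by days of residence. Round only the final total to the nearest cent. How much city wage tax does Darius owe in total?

The Borough of Coldmouth, 1 Jan – 2 Aug 2012: 215 days → €18000 × 3.1% × 215/366 = €327.7869
The City of Fernhurst, 3 Aug – 31 Dec 2012: 151 days → €18000 × 1.35% × 151/366 = €100.2541
Total = €428.0410

€428.04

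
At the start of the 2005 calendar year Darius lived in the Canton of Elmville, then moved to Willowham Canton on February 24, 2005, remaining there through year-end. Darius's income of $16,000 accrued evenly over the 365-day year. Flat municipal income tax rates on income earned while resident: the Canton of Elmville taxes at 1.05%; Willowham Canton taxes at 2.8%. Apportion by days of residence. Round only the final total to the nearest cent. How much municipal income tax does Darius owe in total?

The Canton of Elmville, January 1 – February 23, 2005: 54 days → $16,000 × 1.05% × 54/365 = $24.8548
Willowham Canton, February 24 – December 31, 2005: 311 days → $16,000 × 2.8% × 311/365 = $381.7205
Total = $406.5753

$406.58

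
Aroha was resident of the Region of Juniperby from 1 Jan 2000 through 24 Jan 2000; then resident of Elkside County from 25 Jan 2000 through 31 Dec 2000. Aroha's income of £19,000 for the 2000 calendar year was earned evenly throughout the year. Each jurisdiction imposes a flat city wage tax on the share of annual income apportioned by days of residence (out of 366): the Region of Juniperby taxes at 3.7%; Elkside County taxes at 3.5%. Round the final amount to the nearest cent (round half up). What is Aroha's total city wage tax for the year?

The Region of Juniperby, 1 Jan – 24 Jan 2000: 24 days → £19,000 × 3.7% × 24/366 = £46.0984
Elkside County, 25 Jan – 31 Dec 2000: 342 days → £19,000 × 3.5% × 342/366 = £621.3934
Total = £667.4918

£667.49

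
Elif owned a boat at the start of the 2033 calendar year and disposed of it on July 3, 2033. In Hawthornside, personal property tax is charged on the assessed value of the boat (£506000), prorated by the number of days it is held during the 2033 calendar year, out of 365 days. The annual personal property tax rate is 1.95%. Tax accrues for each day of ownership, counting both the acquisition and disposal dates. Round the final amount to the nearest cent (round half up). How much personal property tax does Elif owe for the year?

£4974.05

Days held (January 1 – July 3, 2033): 184 out of 365
Tax = £506000 × 1.95% × 184/365 = £4974.0493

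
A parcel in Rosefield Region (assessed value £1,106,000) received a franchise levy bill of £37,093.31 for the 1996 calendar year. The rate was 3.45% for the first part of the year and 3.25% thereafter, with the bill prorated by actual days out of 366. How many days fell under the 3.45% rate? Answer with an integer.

Let d = days at the first rate; then 366 − d days at the second rate.
£1,106,000 × [3.45%·d + 3.25%·(366−d)] / 366 = £37,093.31
Solving gives d = 190, so the new rate took effect on 9 Jul 1996.

190 days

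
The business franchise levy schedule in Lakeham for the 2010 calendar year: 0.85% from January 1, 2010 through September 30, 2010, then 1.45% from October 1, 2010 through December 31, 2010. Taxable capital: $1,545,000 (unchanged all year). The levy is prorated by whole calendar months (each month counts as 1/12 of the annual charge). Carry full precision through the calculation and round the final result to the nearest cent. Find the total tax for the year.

$15,450.00

January 1 – September 30, 2010: 9 months at 0.85% → $1,545,000 × 0.85% × 9/12 = $9,849.3750
October 1 – December 31, 2010: 3 months at 1.45% → $1,545,000 × 1.45% × 3/12 = $5,600.6250
Total = $15,450.0000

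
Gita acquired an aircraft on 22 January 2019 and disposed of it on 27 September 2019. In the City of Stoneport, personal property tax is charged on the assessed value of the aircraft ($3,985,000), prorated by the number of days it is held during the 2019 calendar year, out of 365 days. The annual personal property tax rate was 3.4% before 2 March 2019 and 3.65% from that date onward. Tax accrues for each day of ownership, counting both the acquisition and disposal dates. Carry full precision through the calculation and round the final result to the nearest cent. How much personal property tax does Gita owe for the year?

$98,162.01

22 January – 1 March 2019: 39 days at 3.4% → $3,985,000 × 3.4% × 39/365 = $14,477.0137
2 March – 27 September 2019: 210 days at 3.65% → $3,985,000 × 3.65% × 210/365 = $83,685.0000
Total = $98,162.0137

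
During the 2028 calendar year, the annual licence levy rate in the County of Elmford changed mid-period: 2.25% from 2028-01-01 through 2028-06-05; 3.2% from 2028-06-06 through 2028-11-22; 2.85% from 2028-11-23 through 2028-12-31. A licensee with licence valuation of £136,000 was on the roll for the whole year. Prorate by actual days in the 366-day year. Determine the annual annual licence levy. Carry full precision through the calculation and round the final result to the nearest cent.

2028-01-01 to 2028-06-05: 157 days at 2.25% → £136,000 × 2.25% × 157/366 = £1,312.6230
2028-06-06 to 2028-11-22: 170 days at 3.2% → £136,000 × 3.2% × 170/366 = £2,021.4208
2028-11-23 to 2028-12-31: 39 days at 2.85% → £136,000 × 2.85% × 39/366 = £413.0164
Total = £3,747.0601

£3,747.06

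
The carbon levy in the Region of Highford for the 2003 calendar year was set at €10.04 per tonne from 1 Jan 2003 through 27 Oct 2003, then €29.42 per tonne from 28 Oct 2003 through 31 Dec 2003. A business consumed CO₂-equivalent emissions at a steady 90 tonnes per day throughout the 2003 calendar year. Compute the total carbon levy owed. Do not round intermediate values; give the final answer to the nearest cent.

€443,187.00

1 Jan – 27 Oct 2003: 300 days × 90 tonnes/day = 27,000 tonnes at €10.04/tonne → €271,080.00
28 Oct – 31 Dec 2003: 65 days × 90 tonnes/day = 5,850 tonnes at €29.42/tonne → €172,107.00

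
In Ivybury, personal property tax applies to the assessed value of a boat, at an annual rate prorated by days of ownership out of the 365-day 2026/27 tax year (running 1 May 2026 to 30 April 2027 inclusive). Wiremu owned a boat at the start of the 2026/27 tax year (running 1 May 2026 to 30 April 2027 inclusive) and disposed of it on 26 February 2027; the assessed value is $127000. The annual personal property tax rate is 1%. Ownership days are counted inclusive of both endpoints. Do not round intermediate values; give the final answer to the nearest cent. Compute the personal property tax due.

$1050.79

Days held (1 May 2026 – 26 February 2027): 302 out of 365
Tax = $127000 × 1% × 302/365 = $1050.7945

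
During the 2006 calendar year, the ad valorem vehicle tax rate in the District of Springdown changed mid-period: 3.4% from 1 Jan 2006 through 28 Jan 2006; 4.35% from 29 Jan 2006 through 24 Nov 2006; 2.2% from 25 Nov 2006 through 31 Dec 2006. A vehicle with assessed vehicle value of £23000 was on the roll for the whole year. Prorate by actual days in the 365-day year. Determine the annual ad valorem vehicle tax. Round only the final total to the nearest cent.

1 Jan – 28 Jan 2006: 28 days at 3.4% → £23000 × 3.4% × 28/365 = £59.9890
29 Jan – 24 Nov 2006: 300 days at 4.35% → £23000 × 4.35% × 300/365 = £822.3288
25 Nov – 31 Dec 2006: 37 days at 2.2% → £23000 × 2.2% × 37/365 = £51.2932
Total = £933.6110

£933.61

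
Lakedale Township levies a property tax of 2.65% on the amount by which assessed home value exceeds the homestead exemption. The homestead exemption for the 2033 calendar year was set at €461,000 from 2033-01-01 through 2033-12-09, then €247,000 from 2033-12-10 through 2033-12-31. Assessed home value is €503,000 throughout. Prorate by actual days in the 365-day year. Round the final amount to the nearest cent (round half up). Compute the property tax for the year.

2033-01-01 to 2033-12-09: 343 days, exemption €461,000 → (€503,000 − €461,000) × 2.65% × 343/365 = €1,045.9151
2033-12-10 to 2033-12-31: 22 days, exemption €247,000 → (€503,000 − €247,000) × 2.65% × 22/365 = €408.8986
Total = €1,454.8137

€1,454.81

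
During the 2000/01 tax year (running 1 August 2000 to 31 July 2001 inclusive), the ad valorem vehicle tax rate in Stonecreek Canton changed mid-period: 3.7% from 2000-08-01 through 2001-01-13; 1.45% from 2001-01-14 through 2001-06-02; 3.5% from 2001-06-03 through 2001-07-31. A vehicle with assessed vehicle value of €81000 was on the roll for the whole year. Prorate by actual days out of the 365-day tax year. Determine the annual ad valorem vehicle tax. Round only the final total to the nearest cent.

2000-08-01 to 2001-01-13: 166 days at 3.7% → €81000 × 3.7% × 166/365 = €1363.0192
2001-01-14 to 2001-06-02: 140 days at 1.45% → €81000 × 1.45% × 140/365 = €450.4932
2001-06-03 to 2001-07-31: 59 days at 3.5% → €81000 × 3.5% × 59/365 = €458.2603
Total = €2271.7726

€2271.77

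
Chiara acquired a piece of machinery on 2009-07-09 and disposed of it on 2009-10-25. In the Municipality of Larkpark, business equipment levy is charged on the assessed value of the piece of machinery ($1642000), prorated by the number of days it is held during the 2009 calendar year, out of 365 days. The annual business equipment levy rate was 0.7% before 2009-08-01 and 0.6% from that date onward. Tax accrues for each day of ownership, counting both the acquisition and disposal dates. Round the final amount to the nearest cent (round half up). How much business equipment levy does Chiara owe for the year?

$3045.57

2009-07-09 to 2009-07-31: 23 days at 0.7% → $1642000 × 0.7% × 23/365 = $724.2795
2009-08-01 to 2009-10-25: 86 days at 0.6% → $1642000 × 0.6% × 86/365 = $2321.2932
Total = $3045.5726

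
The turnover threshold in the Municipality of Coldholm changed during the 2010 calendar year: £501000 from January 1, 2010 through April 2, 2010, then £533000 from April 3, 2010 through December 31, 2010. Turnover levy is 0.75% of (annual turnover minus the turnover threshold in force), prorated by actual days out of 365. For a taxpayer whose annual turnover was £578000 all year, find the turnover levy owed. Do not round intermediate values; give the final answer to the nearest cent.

January 1 – April 2, 2010: 92 days, exemption £501000 → (£578000 − £501000) × 0.75% × 92/365 = £145.5616
April 3 – December 31, 2010: 273 days, exemption £533000 → (£578000 − £533000) × 0.75% × 273/365 = £252.4315
Total = £397.9932

£397.99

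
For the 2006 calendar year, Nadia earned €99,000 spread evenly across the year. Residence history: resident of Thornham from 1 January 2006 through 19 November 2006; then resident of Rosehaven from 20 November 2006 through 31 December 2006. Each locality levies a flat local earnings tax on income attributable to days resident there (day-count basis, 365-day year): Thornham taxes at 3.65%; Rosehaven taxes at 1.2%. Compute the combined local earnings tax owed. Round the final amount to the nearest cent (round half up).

Thornham, 1 January – 19 November 2006: 323 days → €99,000 × 3.65% × 323/365 = €3,197.7000
Rosehaven, 20 November – 31 December 2006: 42 days → €99,000 × 1.2% × 42/365 = €136.7014
Total = €3,334.4014

€3,334.40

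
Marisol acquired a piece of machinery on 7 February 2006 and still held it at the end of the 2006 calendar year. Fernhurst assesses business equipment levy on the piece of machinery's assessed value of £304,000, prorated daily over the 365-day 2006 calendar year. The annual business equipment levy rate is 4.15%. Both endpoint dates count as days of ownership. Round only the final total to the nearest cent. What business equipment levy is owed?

£11,337.12

Days held (7 February – 31 December 2006): 328 out of 365
Tax = £304,000 × 4.15% × 328/365 = £11,337.1178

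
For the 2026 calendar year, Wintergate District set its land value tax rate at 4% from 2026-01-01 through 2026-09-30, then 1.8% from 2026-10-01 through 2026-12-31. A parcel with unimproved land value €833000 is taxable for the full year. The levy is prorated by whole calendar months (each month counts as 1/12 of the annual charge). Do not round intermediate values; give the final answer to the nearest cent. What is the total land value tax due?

2026-01-01 to 2026-09-30: 9 months at 4% → €833000 × 4% × 9/12 = €24990.0000
2026-10-01 to 2026-12-31: 3 months at 1.8% → €833000 × 1.8% × 3/12 = €3748.5000
Total = €28738.5000

€28738.50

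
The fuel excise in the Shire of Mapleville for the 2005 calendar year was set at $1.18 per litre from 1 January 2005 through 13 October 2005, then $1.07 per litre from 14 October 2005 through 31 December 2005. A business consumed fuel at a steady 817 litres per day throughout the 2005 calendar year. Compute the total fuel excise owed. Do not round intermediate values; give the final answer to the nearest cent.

1 January – 13 October 2005: 286 days × 817 litres/day = 233,662 litres at $1.18/litre → $275,721.16
14 October – 31 December 2005: 79 days × 817 litres/day = 64,543 litres at $1.07/litre → $69,061.01

$344,782.17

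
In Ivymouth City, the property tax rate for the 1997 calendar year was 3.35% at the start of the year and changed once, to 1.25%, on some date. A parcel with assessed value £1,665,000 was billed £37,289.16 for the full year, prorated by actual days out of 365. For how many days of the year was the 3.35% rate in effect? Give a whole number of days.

172 days

Let d = days at the first rate; then 365 − d days at the second rate.
£1,665,000 × [3.35%·d + 1.25%·(365−d)] / 365 = £37,289.16
Solving gives d = 172, so the new rate took effect on June 22, 1997.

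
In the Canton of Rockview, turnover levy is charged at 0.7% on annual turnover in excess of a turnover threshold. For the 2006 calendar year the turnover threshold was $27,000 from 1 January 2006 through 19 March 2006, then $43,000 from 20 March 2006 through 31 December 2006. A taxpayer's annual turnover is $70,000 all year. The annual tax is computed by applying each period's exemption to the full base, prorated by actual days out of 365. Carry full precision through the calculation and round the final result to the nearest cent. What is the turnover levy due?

1 January – 19 March 2006: 78 days, exemption $27,000 → ($70,000 − $27,000) × 0.7% × 78/365 = $64.3233
20 March – 31 December 2006: 287 days, exemption $43,000 → ($70,000 − $43,000) × 0.7% × 287/365 = $148.6110
Total = $212.9342

$212.93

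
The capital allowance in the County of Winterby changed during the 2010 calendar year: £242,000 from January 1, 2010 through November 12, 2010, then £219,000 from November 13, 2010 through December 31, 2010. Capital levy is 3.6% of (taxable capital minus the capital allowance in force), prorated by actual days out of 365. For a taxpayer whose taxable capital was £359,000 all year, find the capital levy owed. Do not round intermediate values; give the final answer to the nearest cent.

January 1 – November 12, 2010: 316 days, exemption £242,000 → (£359,000 − £242,000) × 3.6% × 316/365 = £3,646.5534
November 13 – December 31, 2010: 49 days, exemption £219,000 → (£359,000 − £219,000) × 3.6% × 49/365 = £676.6027
Total = £4,323.1562

£4,323.16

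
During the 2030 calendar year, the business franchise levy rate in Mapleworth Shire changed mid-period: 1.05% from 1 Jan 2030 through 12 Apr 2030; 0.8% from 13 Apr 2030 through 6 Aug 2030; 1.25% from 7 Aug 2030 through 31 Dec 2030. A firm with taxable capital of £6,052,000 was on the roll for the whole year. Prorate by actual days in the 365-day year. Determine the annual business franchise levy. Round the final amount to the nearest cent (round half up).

1 Jan – 12 Apr 2030: 102 days at 1.05% → £6,052,000 × 1.05% × 102/365 = £17,758.0603
13 Apr – 6 Aug 2030: 116 days at 0.8% → £6,052,000 × 0.8% × 116/365 = £15,387.0027
7 Aug – 31 Dec 2030: 147 days at 1.25% → £6,052,000 × 1.25% × 147/365 = £30,467.2603
Total = £63,612.3233

£63,612.32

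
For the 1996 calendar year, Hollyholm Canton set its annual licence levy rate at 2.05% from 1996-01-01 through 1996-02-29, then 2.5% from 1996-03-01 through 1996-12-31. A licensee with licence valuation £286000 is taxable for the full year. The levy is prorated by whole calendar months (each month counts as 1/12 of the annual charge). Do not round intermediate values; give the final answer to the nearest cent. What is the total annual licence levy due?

1996-01-01 to 1996-02-29: 2 months at 2.05% → £286000 × 2.05% × 2/12 = £977.1667
1996-03-01 to 1996-12-31: 10 months at 2.5% → £286000 × 2.5% × 10/12 = £5958.3333
Total = £6935.5000

£6935.50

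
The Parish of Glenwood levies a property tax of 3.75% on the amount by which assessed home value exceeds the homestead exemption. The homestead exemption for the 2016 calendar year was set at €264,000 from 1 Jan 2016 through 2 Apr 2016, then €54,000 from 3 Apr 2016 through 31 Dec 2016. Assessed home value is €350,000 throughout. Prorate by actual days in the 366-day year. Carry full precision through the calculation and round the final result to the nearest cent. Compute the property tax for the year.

€9,098.98

1 Jan – 2 Apr 2016: 93 days, exemption €264,000 → (€350,000 − €264,000) × 3.75% × 93/366 = €819.4672
3 Apr – 31 Dec 2016: 273 days, exemption €54,000 → (€350,000 − €54,000) × 3.75% × 273/366 = €8,279.5082
Total = €9,098.9754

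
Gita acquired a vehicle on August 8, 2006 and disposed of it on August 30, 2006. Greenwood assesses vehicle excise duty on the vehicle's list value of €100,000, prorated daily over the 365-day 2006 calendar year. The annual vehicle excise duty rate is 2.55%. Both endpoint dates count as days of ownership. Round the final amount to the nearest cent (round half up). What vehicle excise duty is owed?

Days held (August 8 – August 30, 2006): 23 out of 365
Tax = €100,000 × 2.55% × 23/365 = €160.6849

€160.68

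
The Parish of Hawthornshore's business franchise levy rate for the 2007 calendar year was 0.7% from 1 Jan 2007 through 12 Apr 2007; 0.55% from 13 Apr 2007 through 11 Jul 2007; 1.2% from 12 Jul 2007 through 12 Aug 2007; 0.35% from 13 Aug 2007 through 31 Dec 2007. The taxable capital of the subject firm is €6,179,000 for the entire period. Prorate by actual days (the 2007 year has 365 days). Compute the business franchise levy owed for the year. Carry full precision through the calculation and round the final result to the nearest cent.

€35,321.87

1 Jan – 12 Apr 2007: 102 days at 0.7% → €6,179,000 × 0.7% × 102/365 = €12,087.1397
13 Apr – 11 Jul 2007: 90 days at 0.55% → €6,179,000 × 0.55% × 90/365 = €8,379.7397
12 Jul – 12 Aug 2007: 32 days at 1.2% → €6,179,000 × 1.2% × 32/365 = €6,500.6466
13 Aug – 31 Dec 2007: 141 days at 0.35% → €6,179,000 × 0.35% × 141/365 = €8,354.3466
Total = €35,321.8726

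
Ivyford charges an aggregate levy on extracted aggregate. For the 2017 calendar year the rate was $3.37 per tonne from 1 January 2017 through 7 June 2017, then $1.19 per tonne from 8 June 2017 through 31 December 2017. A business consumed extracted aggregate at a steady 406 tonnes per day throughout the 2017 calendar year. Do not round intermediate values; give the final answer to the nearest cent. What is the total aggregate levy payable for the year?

$316,188.74

1 January – 7 June 2017: 158 days × 406 tonnes/day = 64,148 tonnes at $3.37/tonne → $216,178.76
8 June – 31 December 2017: 207 days × 406 tonnes/day = 84,042 tonnes at $1.19/tonne → $100,009.98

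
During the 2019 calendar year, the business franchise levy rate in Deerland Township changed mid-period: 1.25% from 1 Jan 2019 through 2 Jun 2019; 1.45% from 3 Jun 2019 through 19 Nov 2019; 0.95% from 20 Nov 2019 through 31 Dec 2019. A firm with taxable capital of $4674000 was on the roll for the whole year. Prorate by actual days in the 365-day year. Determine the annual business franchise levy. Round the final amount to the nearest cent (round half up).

1 Jan – 2 Jun 2019: 153 days at 1.25% → $4674000 × 1.25% × 153/365 = $24490.4795
3 Jun – 19 Nov 2019: 170 days at 1.45% → $4674000 × 1.45% × 170/365 = $31565.5068
20 Nov – 31 Dec 2019: 42 days at 0.95% → $4674000 × 0.95% × 42/365 = $5109.3863
Total = $61165.3726

$61165.37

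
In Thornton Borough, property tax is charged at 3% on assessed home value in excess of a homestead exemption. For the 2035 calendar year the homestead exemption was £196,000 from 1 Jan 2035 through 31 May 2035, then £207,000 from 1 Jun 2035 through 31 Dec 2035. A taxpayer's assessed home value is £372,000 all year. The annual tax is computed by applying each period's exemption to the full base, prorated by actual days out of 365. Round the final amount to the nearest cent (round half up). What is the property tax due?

£5,086.52

1 Jan – 31 May 2035: 151 days, exemption £196,000 → (£372,000 − £196,000) × 3% × 151/365 = £2,184.3288
1 Jun – 31 Dec 2035: 214 days, exemption £207,000 → (£372,000 − £207,000) × 3% × 214/365 = £2,902.1918
Total = £5,086.5205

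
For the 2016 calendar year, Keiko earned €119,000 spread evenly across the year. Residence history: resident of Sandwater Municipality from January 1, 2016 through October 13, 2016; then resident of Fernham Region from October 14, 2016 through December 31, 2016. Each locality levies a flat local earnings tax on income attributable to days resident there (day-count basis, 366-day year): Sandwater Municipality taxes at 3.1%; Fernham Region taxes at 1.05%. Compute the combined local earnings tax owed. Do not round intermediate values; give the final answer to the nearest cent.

€3,162.44

Sandwater Municipality, January 1 – October 13, 2016: 287 days → €119,000 × 3.1% × 287/366 = €2,892.7404
Fernham Region, October 14 – December 31, 2016: 79 days → €119,000 × 1.05% × 79/366 = €269.7008
Total = €3,162.4413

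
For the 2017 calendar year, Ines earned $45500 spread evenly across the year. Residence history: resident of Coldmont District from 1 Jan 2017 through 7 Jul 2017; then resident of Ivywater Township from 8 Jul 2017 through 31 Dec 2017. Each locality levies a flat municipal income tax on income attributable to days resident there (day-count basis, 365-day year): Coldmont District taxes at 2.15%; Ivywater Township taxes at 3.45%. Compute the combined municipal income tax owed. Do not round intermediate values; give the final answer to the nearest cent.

Coldmont District, 1 Jan – 7 Jul 2017: 188 days → $45500 × 2.15% × 188/365 = $503.8658
Ivywater Township, 8 Jul – 31 Dec 2017: 177 days → $45500 × 3.45% × 177/365 = $761.2212
Total = $1265.0870

$1265.09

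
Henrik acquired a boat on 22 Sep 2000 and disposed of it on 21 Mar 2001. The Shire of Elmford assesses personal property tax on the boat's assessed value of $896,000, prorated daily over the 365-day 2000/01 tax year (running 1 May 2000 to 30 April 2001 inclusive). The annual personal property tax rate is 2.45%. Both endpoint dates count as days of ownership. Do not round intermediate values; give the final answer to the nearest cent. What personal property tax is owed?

$10,885.79

Days held (22 Sep 2000 – 21 Mar 2001): 181 out of 365
Tax = $896,000 × 2.45% × 181/365 = $10,885.7863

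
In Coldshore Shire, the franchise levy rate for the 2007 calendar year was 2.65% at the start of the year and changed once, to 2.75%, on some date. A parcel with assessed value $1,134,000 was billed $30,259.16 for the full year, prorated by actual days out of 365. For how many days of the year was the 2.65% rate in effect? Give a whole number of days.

298 days

Let d = days at the first rate; then 365 − d days at the second rate.
$1,134,000 × [2.65%·d + 2.75%·(365−d)] / 365 = $30,259.16
Solving gives d = 298, so the new rate took effect on 26 Oct 2007.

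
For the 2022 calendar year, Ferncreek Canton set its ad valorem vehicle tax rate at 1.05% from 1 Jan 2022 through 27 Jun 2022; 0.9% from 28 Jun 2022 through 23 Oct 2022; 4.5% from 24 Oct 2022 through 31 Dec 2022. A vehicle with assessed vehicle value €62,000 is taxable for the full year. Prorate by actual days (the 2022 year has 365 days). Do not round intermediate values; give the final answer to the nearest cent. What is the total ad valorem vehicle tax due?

€1,025.29

1 Jan – 27 Jun 2022: 178 days at 1.05% → €62,000 × 1.05% × 178/365 = €317.4740
28 Jun – 23 Oct 2022: 118 days at 0.9% → €62,000 × 0.9% × 118/365 = €180.3945
24 Oct – 31 Dec 2022: 69 days at 4.5% → €62,000 × 4.5% × 69/365 = €527.4247
Total = €1,025.2932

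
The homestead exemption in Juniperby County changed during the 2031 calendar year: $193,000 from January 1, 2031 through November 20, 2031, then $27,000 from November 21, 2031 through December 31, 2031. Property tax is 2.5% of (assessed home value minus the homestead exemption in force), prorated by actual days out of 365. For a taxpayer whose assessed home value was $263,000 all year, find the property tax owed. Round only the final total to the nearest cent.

January 1 – November 20, 2031: 324 days, exemption $193,000 → ($263,000 − $193,000) × 2.5% × 324/365 = $1,553.4247
November 21 – December 31, 2031: 41 days, exemption $27,000 → ($263,000 − $27,000) × 2.5% × 41/365 = $662.7397
Total = $2,216.1644

$2,216.16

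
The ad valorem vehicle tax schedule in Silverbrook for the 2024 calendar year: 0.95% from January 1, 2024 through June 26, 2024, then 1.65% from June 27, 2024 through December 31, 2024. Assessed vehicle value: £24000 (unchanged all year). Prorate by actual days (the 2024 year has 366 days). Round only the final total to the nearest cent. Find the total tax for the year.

£314.30

January 1 – June 26, 2024: 178 days at 0.95% → £24000 × 0.95% × 178/366 = £110.8852
June 27 – December 31, 2024: 188 days at 1.65% → £24000 × 1.65% × 188/366 = £203.4098
Total = £314.2951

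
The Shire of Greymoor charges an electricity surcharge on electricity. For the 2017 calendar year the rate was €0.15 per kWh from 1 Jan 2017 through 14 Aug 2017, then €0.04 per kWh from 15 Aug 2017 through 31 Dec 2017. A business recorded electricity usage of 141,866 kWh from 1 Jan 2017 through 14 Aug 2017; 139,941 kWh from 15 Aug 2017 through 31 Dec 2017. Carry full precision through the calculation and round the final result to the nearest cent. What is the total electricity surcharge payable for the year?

€26877.54

1 Jan – 14 Aug 2017: 141,866 kWh at €0.15/kWh → €21279.90
15 Aug – 31 Dec 2017: 139,941 kWh at €0.04/kWh → €5597.64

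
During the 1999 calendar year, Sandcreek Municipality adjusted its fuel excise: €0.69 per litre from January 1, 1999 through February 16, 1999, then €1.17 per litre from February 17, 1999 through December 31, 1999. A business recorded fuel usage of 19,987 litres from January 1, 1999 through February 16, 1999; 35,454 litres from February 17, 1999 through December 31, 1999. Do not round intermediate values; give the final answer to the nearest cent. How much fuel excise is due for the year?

January 1 – February 16, 1999: 19,987 litres at €0.69/litre → €13791.03
February 17 – December 31, 1999: 35,454 litres at €1.17/litre → €41481.18

€55272.21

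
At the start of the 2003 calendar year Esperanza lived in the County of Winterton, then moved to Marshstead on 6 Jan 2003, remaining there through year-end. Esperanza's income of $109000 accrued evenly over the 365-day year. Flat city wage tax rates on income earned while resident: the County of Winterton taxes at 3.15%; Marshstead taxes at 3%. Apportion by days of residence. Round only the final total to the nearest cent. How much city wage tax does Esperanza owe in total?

The County of Winterton, 1 Jan – 5 Jan 2003: 5 days → $109000 × 3.15% × 5/365 = $47.0342
Marshstead, 6 Jan – 31 Dec 2003: 360 days → $109000 × 3% × 360/365 = $3225.2055
Total = $3272.2397

$3272.24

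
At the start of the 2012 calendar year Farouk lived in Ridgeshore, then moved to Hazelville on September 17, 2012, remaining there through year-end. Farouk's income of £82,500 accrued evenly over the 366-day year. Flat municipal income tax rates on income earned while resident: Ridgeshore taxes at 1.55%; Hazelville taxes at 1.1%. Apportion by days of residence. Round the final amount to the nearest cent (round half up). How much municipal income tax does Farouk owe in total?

£1,171.23

Ridgeshore, January 1 – September 16, 2012: 260 days → £82,500 × 1.55% × 260/366 = £908.4016
Hazelville, September 17 – December 31, 2012: 106 days → £82,500 × 1.1% × 106/366 = £262.8279
Total = £1,171.2295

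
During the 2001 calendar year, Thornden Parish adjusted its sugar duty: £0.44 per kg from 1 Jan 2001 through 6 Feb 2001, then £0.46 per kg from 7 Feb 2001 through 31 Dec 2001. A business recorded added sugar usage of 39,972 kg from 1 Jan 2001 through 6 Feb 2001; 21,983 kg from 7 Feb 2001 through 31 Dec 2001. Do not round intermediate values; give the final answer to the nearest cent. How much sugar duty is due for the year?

£27,699.86

1 Jan – 6 Feb 2001: 39,972 kg at £0.44/kg → £17,587.68
7 Feb – 31 Dec 2001: 21,983 kg at £0.46/kg → £10,112.18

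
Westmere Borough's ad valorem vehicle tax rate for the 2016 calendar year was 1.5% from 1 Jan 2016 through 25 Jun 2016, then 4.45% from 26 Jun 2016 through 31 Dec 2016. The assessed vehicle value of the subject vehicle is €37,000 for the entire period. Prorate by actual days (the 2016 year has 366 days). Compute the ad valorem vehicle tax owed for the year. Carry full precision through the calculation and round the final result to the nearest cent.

1 Jan – 25 Jun 2016: 177 days at 1.5% → €37,000 × 1.5% × 177/366 = €268.4016
26 Jun – 31 Dec 2016: 189 days at 4.45% → €37,000 × 4.45% × 189/366 = €850.2418
Total = €1,118.6434

€1,118.64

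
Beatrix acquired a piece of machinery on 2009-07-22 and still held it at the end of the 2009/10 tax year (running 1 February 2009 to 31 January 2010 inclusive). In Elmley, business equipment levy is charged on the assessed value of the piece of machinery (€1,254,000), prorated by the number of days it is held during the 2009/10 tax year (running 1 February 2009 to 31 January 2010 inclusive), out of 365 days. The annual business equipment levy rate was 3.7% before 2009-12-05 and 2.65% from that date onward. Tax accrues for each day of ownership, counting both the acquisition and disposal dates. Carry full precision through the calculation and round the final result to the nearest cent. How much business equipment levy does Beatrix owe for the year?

2009-07-22 to 2009-12-04: 136 days at 3.7% → €1,254,000 × 3.7% × 136/365 = €17,288.0219
2009-12-05 to 2010-01-31: 58 days at 2.65% → €1,254,000 × 2.65% × 58/365 = €5,280.5425
Total = €22,568.5644

€22,568.56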